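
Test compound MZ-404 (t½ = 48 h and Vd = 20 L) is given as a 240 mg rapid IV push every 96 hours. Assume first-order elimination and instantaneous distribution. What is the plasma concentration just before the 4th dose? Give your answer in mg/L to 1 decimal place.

f = (1/2)^(τ/t½) = (1/2)^(96/48) ≈ 0.2500.
C₀ = D/Vd = 240/20 ≈ 12.000 mg/L.
Before the 4th dose, 3 doses have been given. Superposition: Cmin = C₀·(f + f² + … + f^3).
≈ 12.000 × (0.2500 + 0.0625 + 0.0156) ≈ 12.000 × 0.3281 ≈ 3.937 mg/L.

3.9 mg/L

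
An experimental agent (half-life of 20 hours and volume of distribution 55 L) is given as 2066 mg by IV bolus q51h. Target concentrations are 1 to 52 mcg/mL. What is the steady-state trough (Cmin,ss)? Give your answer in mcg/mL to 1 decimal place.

7.7 mcg/mL

τ/t½ = 51/20 ≈ 2.55, so fraction remaining f = (1/2)^(51/20) ≈ 0.1708.
At steady state, accumulation factor R = 1/(1 − e^(−kτ)) ≈ 1.2060.
Each bolus raises the concentration by D/Vd = 2066/55 ≈ 37.564 mcg/mL.
Steady-state peak Cmax,ss = C₀·R ≈ 37.564 × 1.2060 ≈ 45.302 mcg/mL.
One interval later, Cmin,ss = Cmax,ss·e^(−kτ) ≈ 45.302 × 0.1708 ≈ 7.738 mcg/mL.
Trough 7.7 mcg/mL vs MEC 1 mcg/mL: adequate.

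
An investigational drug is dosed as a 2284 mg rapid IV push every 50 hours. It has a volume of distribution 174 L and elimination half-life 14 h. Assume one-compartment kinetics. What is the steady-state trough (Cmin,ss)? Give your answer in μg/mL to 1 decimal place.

k = ln2/t½ = ln2/14 ≈ 0.049511 h⁻¹; fraction remaining f = e^(−kτ) = e^(−0.049511×50) ≈ 0.0841.
Single-dose peak C₀ = D/Vd = 2284/174 ≈ 13.126 μg/mL.
Steady-state trough Cmin,ss = C₀·f/(1−f) ≈ 13.126 × 0.0841/0.9159 ≈ 1.205 μg/mL.

1.2 μg/mL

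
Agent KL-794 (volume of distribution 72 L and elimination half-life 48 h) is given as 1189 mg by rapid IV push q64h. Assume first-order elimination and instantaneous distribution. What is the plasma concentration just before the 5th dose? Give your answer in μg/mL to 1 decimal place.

10.6 μg/mL

f = (1/2)^(τ/t½) = (1/2)^(64/48) ≈ 0.3969.
C₀ = D/Vd = 1189/72 ≈ 16.514 μg/mL.
Before the 5th dose, 4 doses have been given. Superposition: Cmin = C₀·(f + f² + … + f^4).
≈ 16.514 × (0.3969 + 0.1575 + 0.0625 + 0.0248) ≈ 16.514 × 0.6417 ≈ 10.597 μg/mL.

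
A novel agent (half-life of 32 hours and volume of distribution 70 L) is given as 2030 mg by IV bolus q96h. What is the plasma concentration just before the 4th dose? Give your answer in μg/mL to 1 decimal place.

4.1 μg/mL

f = (1/2)^(τ/t½) = (1/2)^(96/32) ≈ 0.1250.
C₀ = D/Vd = 2030/70 ≈ 29.000 μg/mL.
Before the 4th dose, 3 doses have been given. Superposition: Cmin = C₀·(f + f² + … + f^3).
≈ 29.000 × (0.1250 + 0.0156 + 0.0020) ≈ 29.000 × 0.1426 ≈ 4.135 μg/mL.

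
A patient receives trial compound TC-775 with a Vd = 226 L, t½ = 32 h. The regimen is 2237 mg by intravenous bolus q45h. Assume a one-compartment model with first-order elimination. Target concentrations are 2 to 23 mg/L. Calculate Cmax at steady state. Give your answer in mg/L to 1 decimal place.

Over one 45-h interval, 45/32 ≈ 1.4062 half-lives elapse, leaving f ≈ 0.3773 of each dose.
Accumulation ratio R = 1/(1 − f) ≈ 1/0.6227 ≈ 1.6059.
Each bolus raises the concentration by D/Vd = 2237/226 ≈ 9.898 mg/L.
Steady-state peak Cmax,ss = C₀·R ≈ 9.898 × 1.6059 ≈ 15.895 mg/L.
Peak 15.9 mg/L vs MTC 23 mg/L: below toxic threshold.

15.9 mg/L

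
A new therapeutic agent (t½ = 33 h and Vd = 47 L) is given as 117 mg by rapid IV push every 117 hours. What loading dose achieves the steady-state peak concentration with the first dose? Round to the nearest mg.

f = (1/2)^(117/33) ≈ 0.085647; accumulation ratio R = 1/(1−f) ≈ 1.09367.
Loading dose to hit Cmax,ss on first dose: D_load = D_maint·R ≈ 117 × 1.09367 ≈ 127.96 mg.

128 mg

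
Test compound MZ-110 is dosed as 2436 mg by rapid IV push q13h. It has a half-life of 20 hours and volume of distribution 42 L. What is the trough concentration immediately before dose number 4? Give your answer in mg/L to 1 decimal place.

f = (1/2)^(τ/t½) = (1/2)^(13/20) ≈ 0.6373.
C₀ = D/Vd = 2436/42 ≈ 58.000 mg/L.
Before the 4th dose, 3 doses have been given. Superposition: Cmin = C₀·(f + f² + … + f^3).
≈ 58.000 × (0.6373 + 0.4062 + 0.2588) ≈ 58.000 × 1.3023 ≈ 75.533 mg/L.

75.5 mg/L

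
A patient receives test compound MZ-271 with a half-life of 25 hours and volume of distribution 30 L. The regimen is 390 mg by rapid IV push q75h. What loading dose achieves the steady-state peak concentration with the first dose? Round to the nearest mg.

f = (1/2)^(75/25) ≈ 0.125000; accumulation ratio R = 1/(1−f) ≈ 1.14286.
Loading dose to hit Cmax,ss on first dose: D_load = D_maint·R ≈ 390 × 1.14286 ≈ 445.72 mg.

446 mg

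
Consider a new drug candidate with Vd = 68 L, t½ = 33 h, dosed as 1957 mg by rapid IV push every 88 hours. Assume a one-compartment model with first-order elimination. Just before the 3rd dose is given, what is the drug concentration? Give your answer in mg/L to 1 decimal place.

f = (1/2)^(τ/t½) = (1/2)^(88/33) ≈ 0.1575.
C₀ = D/Vd = 1957/68 ≈ 28.779 mg/L.
Before the 3rd dose, 2 doses have been given. Superposition: Cmin = C₀·(f + f²).
≈ 28.779 × (0.1575 + 0.0248) ≈ 28.779 × 0.1823 ≈ 5.246 mg/L.

5.2 mg/L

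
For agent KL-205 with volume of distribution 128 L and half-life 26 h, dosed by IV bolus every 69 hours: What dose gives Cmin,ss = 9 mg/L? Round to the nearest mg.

τ/t½ = 69/26 ≈ 2.6538, so f = (1/2)^(69/26) ≈ 0.158896.
Cmin,ss = (D/Vd)·f/(1−f), so D = Cmin,ss·Vd·(1−f)/f.
D = 9 × 128 × (1−f)/f ≈ 9 × 128 × 5.29342 ≈ 6098.02 mg.

6098 mg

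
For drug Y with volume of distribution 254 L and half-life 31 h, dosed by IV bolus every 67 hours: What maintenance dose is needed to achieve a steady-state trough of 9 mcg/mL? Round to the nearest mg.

τ/t½ = 67/31 ≈ 2.1613, so f = (1/2)^(67/31) ≈ 0.223556.
Cmin,ss = (D/Vd)·f/(1−f), so D = Cmin,ss·Vd·(1−f)/f.
D = 9 × 254 × (1−f)/f ≈ 9 × 254 × 3.47315 ≈ 7939.62 mg.

7940 mg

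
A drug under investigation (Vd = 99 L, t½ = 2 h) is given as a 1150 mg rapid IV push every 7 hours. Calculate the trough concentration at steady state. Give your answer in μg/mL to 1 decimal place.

k = ln2/t½ = ln2/2 ≈ 0.346574 h⁻¹; fraction remaining f = e^(−kτ) = e^(−0.346574×7) ≈ 0.0884.
At steady state, accumulation factor R = 1/(1 − e^(−kτ)) ≈ 1.0970.
Each bolus raises the concentration by D/Vd = 1150/99 ≈ 11.616 μg/mL.
Cmax,ss = C₀/(1 − f) ≈ 11.616/0.9116 ≈ 12.742 μg/mL.
One interval later, Cmin,ss = Cmax,ss·e^(−kτ) ≈ 12.742 × 0.0884 ≈ 1.126 μg/mL.

1.1 μg/mL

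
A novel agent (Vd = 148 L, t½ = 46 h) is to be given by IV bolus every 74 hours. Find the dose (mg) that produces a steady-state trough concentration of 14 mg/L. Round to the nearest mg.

τ/t½ = 74/46 ≈ 1.6087, so f = (1/2)^(74/46) ≈ 0.327895.
Cmin,ss = (D/Vd)·f/(1−f), so D = Cmin,ss·Vd·(1−f)/f.
D = 14 × 148 × (1−f)/f ≈ 14 × 148 × 2.04976 ≈ 4247.10 mg.

4247 mg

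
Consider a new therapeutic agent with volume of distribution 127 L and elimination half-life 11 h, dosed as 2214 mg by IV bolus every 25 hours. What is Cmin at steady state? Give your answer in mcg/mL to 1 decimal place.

τ/t½ = 25/11 ≈ 2.2727, so fraction remaining f = (1/2)^(25/11) ≈ 0.2069.
Accumulation ratio R = 1/(1 − f) ≈ 1/0.7931 ≈ 1.2609.
Each bolus raises the concentration by D/Vd = 2214/127 ≈ 17.433 mcg/mL.
Steady-state peak Cmax,ss = C₀·R ≈ 17.433 × 1.2609 ≈ 21.981 mcg/mL.
One interval later, Cmin,ss = Cmax,ss·e^(−kτ) ≈ 21.981 × 0.2069 ≈ 4.548 mcg/mL.

4.5 mcg/mL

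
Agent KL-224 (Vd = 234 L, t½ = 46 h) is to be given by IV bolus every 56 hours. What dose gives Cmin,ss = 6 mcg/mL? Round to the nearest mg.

τ/t½ = 56/46 ≈ 1.2174, so f = (1/2)^(56/46) ≈ 0.430060.
Cmin,ss = (D/Vd)·f/(1−f), so D = Cmin,ss·Vd·(1−f)/f.
D = 6 × 234 × (1−f)/f ≈ 6 × 234 × 1.32526 ≈ 1860.67 mg.

1861 mg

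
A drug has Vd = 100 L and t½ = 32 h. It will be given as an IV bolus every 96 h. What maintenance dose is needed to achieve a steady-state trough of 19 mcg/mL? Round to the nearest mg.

τ/t½ = 96/32 ≈ 3, so f = (1/2)^(96/32) ≈ 0.125000.
Cmin,ss = (D/Vd)·f/(1−f), so D = Cmin,ss·Vd·(1−f)/f.
D = 19 × 100 × (1−f)/f ≈ 19 × 100 × 7.00000 ≈ 13300.00 mg.

13300 mg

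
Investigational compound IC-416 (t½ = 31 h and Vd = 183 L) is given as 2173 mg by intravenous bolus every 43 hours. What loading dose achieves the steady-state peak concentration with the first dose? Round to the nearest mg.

f = (1/2)^(43/31) ≈ 0.382333; accumulation ratio R = 1/(1−f) ≈ 1.61900.
Loading dose to hit Cmax,ss on first dose: D_load = D_maint·R ≈ 2173 × 1.61900 ≈ 3518.09 mg.

3518 mg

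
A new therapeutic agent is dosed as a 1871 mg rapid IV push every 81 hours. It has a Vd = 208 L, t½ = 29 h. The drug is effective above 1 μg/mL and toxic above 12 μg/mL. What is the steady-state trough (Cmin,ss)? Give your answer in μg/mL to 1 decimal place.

τ/t½ = 81/29 ≈ 2.7931, so fraction remaining f = (1/2)^(81/29) ≈ 0.1443.
Each bolus raises the concentration by D/Vd = 1871/208 ≈ 8.995 μg/mL.
Steady-state trough Cmin,ss = C₀·f/(1−f) ≈ 8.995 × 0.1443/0.8557 ≈ 1.517 μg/mL.
Trough 1.5 μg/mL vs MEC 1 μg/mL: adequate.

1.5 μg/mL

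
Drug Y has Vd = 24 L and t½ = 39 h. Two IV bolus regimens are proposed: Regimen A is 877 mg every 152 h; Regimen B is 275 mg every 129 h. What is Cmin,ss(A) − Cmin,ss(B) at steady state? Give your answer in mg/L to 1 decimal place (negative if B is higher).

Regimen A: f = (1/2)^(152/39) ≈ 0.0671; Cmin,ss = (877/24)·f/(1−f) ≈ 2.628 mg/L.
Regimen B: f = (1/2)^(129/39) ≈ 0.1010; Cmin,ss = (275/24)·f/(1−f) ≈ 1.287 mg/L.
Difference ≈ 2.628 − 1.287 ≈ 1.341 mg/L.

1.3 mg/L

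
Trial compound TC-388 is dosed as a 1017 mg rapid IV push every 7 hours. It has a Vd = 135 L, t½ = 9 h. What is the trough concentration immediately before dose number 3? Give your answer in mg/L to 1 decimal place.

7.0 mg/L

f = (1/2)^(τ/t½) = (1/2)^(7/9) ≈ 0.5833.
C₀ = D/Vd = 1017/135 ≈ 7.533 mg/L.
Before the 3rd dose, 2 doses have been given. Superposition: Cmin = C₀·(f + f²).
≈ 7.533 × (0.5833 + 0.3402) ≈ 7.533 × 0.9235 ≈ 6.957 mg/L.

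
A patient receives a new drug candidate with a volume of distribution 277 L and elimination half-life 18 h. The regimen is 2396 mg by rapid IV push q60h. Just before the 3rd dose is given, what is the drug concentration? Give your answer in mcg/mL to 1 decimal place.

f = (1/2)^(τ/t½) = (1/2)^(60/18) ≈ 0.0992.
C₀ = D/Vd = 2396/277 ≈ 8.650 mcg/mL.
Before the 3rd dose, 2 doses have been given. Superposition: Cmin = C₀·(f + f²).
≈ 8.650 × (0.0992 + 0.0098) ≈ 8.650 × 0.1090 ≈ 0.943 mcg/mL.

0.9 mcg/mL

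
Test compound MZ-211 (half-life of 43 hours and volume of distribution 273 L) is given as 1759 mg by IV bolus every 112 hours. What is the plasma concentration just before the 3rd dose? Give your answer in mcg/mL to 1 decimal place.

f = (1/2)^(τ/t½) = (1/2)^(112/43) ≈ 0.1644.
C₀ = D/Vd = 1759/273 ≈ 6.443 mcg/mL.
Before the 3rd dose, 2 doses have been given. Superposition: Cmin = C₀·(f + f²).
≈ 6.443 × (0.1644 + 0.0270) ≈ 6.443 × 0.1914 ≈ 1.233 mcg/mL.

1.2 mcg/mL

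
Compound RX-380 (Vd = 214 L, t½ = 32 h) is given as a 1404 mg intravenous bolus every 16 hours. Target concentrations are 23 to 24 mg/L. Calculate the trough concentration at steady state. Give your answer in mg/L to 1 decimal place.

k = ln2/t½ = ln2/32 ≈ 0.021661 h⁻¹; fraction remaining f = e^(−kτ) = e^(−0.021661×16) ≈ 0.7071.
At steady state, accumulation factor R = 1/(1 − e^(−kτ)) ≈ 3.4141.
Each bolus raises the concentration by D/Vd = 1404/214 ≈ 6.561 mg/L.
Steady-state peak Cmax,ss = C₀·R ≈ 6.561 × 3.4141 ≈ 22.400 mg/L.
One interval later, Cmin,ss = Cmax,ss·e^(−kτ) ≈ 22.400 × 0.7071 ≈ 15.839 mg/L.
Trough 15.8 mg/L vs MEC 23 mg/L: subtherapeutic.

15.8 mg/L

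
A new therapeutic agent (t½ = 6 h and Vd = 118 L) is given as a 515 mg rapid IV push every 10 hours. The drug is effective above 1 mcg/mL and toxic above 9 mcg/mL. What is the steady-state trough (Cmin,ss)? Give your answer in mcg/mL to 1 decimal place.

k = ln2/t½ = ln2/6 ≈ 0.115525 h⁻¹; fraction remaining f = e^(−kτ) = e^(−0.115525×10) ≈ 0.3150.
Accumulation ratio R = 1/(1 − f) ≈ 1/0.6850 ≈ 1.4599.
Single-dose peak C₀ = D/Vd = 515/118 ≈ 4.364 mcg/mL.
Cmax,ss = C₀/(1 − f) ≈ 4.364/0.6850 ≈ 6.371 mcg/mL.
One interval later, Cmin,ss = Cmax,ss·e^(−kτ) ≈ 6.371 × 0.3150 ≈ 2.007 mcg/mL.
Trough 2.0 mcg/mL vs MEC 1 mcg/mL: adequate.

2.0 mcg/mL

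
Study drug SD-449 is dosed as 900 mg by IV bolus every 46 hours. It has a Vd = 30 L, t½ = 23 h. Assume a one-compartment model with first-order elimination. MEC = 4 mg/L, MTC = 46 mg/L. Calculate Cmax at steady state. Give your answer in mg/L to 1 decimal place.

τ = 46 h = 2 half-lives, so f = (1/2)^2 = 0.25.
At steady state, R = 1/(1 − 0.25) = 4/3.
Single-dose peak C₀ = D/Vd = 900/30 = 30 mg/L.
Steady-state peak Cmax,ss = C₀·R = 30 × 4/3 ≈ 40.000 mg/L.
Peak 40.0 mg/L vs MTC 46 mg/L: below toxic threshold.

40.0 mg/L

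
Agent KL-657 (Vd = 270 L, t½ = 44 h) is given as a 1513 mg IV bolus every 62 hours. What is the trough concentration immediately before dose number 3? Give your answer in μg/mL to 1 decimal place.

f = (1/2)^(τ/t½) = (1/2)^(62/44) ≈ 0.3765.
C₀ = D/Vd = 1513/270 ≈ 5.604 μg/mL.
Before the 3rd dose, 2 doses have been given. Superposition: Cmin = C₀·(f + f²).
≈ 5.604 × (0.3765 + 0.1418) ≈ 5.604 × 0.5183 ≈ 2.905 μg/mL.

2.9 μg/mL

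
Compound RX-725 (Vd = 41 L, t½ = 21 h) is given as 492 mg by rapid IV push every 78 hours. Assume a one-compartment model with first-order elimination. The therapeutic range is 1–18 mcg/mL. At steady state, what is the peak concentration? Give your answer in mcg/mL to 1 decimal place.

k = ln2/t½ = ln2/21 ≈ 0.033007 h⁻¹; fraction remaining f = e^(−kτ) = e^(−0.033007×78) ≈ 0.0762.
At steady state, accumulation factor R = 1/(1 − e^(−kτ)) ≈ 1.0825.
Each bolus raises the concentration by D/Vd = 492/41 ≈ 12.000 mcg/mL.
Cmax,ss = C₀/(1 − f) ≈ 12.000/0.9238 ≈ 12.990 mcg/mL.
Peak 13.0 mcg/mL vs MTC 18 mcg/mL: below toxic threshold.

13.0 mcg/mL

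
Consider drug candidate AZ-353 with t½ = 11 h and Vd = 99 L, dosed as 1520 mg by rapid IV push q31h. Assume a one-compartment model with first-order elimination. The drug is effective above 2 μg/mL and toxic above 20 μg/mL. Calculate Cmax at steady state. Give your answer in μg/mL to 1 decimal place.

Over one 31-h interval, 31/11 ≈ 2.8182 half-lives elapse, leaving f ≈ 0.1418 of each dose.
Accumulation ratio R = 1/(1 − f) ≈ 1/0.8582 ≈ 1.1652.
Each bolus raises the concentration by D/Vd = 1520/99 ≈ 15.354 μg/mL.
Steady-state peak Cmax,ss = C₀·R ≈ 15.354 × 1.1652 ≈ 17.890 μg/mL.
Peak 17.9 μg/mL vs MTC 20 μg/mL: below toxic threshold.

17.9 μg/mL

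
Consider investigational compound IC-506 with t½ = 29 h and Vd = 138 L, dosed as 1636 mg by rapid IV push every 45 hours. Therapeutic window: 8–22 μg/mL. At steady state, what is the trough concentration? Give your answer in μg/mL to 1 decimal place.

τ/t½ = 45/29 ≈ 1.5517, so fraction remaining f = (1/2)^(45/29) ≈ 0.3411.
Each bolus raises the concentration by D/Vd = 1636/138 ≈ 11.855 μg/mL.
Steady-state trough Cmin,ss = C₀·f/(1−f) ≈ 11.855 × 0.3411/0.6589 ≈ 6.137 μg/mL.
Trough 6.1 μg/mL vs MEC 8 μg/mL: subtherapeutic.

6.1 μg/mL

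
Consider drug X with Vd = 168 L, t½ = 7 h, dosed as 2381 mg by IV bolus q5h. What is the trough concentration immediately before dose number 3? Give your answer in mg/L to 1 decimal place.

13.9 mg/L

f = (1/2)^(τ/t½) = (1/2)^(5/7) ≈ 0.6095.
C₀ = D/Vd = 2381/168 ≈ 14.173 mg/L.
Before the 3rd dose, 2 doses have been given. Superposition: Cmin = C₀·(f + f²).
≈ 14.173 × (0.6095 + 0.3715) ≈ 14.173 × 0.9810 ≈ 13.904 mg/L.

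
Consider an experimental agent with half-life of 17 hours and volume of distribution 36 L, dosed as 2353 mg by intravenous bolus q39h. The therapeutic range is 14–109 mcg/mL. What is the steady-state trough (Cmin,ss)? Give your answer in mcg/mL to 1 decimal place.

Over one 39-h interval, 39/17 ≈ 2.2941 half-lives elapse, leaving f ≈ 0.2039 of each dose.
At steady state, accumulation factor R = 1/(1 − e^(−kτ)) ≈ 1.2561.
Each bolus raises the concentration by D/Vd = 2353/36 ≈ 65.361 mcg/mL.
Cmax,ss = C₀/(1 − f) ≈ 65.361/0.7961 ≈ 82.101 mcg/mL.
Steady-state trough Cmin,ss = Cmax,ss·f ≈ 82.101 × 0.2039 ≈ 16.740 mcg/mL.
Trough 16.7 mcg/mL vs MEC 14 mcg/mL: adequate.

16.7 mcg/mL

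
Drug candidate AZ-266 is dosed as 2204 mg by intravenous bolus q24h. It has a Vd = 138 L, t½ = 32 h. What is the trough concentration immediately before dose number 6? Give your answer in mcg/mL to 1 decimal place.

21.7 mcg/mL

f = (1/2)^(τ/t½) = (1/2)^(24/32) ≈ 0.5946.
C₀ = D/Vd = 2204/138 ≈ 15.971 mcg/mL.
Before the 6th dose, 5 doses have been given. Superposition: Cmin = C₀·(f + f² + … + f^5).
≈ 15.971 × (0.5946 + 0.3535 + 0.2102 + 0.1250 + 0.0743) ≈ 15.971 × 1.3576 ≈ 21.682 mcg/mL.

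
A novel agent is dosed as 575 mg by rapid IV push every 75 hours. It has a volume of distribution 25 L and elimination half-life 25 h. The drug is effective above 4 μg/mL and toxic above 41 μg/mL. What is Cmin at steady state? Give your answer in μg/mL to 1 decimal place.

τ = 75 h = 3 half-lives, so f = (1/2)^3 = 0.125.
At steady state, R = 1/(1 − 0.125) = 8/7.
Single-dose peak C₀ = D/Vd = 575/25 = 23 μg/mL.
Steady-state peak Cmax,ss = C₀·R = 23 × 8/7 ≈ 26.286 μg/mL.
Steady-state trough Cmin,ss = Cmax,ss·f ≈ 26.286 × 0.125 ≈ 3.286 μg/mL.
Trough 3.3 μg/mL vs MEC 4 μg/mL: subtherapeutic.

3.3 μg/mL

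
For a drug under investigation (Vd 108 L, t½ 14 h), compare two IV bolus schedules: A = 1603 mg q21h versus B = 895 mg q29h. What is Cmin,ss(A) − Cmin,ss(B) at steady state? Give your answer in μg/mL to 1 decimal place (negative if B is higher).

Regimen A: f = (1/2)^(21/14) ≈ 0.3536; Cmin,ss = (1603/108)·f/(1−f) ≈ 8.119 μg/mL.
Regimen B: f = (1/2)^(29/14) ≈ 0.2379; Cmin,ss = (895/108)·f/(1−f) ≈ 2.587 μg/mL.
Difference ≈ 8.119 − 2.587 ≈ 5.532 μg/mL.

5.5 μg/mL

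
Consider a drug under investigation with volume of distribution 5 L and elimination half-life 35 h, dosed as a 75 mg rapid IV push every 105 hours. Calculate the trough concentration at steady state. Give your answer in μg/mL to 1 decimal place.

2.1 μg/mL

τ = 105 h = 3 half-lives, so f = (1/2)^3 = 0.125.
Accumulation ratio R = 1/(1 − f) = 1/0.875 = 8/7.
Single-dose peak C₀ = D/Vd = 75/5 = 15 μg/mL.
Steady-state peak Cmax,ss = C₀·R = 15 × 8/7 ≈ 17.143 μg/mL.
Steady-state trough Cmin,ss = Cmax,ss·f ≈ 17.143 × 0.125 ≈ 2.143 μg/mL.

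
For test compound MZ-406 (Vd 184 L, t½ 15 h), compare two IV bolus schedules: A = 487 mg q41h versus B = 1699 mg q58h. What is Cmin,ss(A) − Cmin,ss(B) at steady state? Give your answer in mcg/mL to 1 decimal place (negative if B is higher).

-0.2 mcg/mL

Regimen A: f = (1/2)^(41/15) ≈ 0.1504; Cmin,ss = (487/184)·f/(1−f) ≈ 0.469 mcg/mL.
Regimen B: f = (1/2)^(58/15) ≈ 0.0686; Cmin,ss = (1699/184)·f/(1−f) ≈ 0.680 mcg/mL.
Difference ≈ 0.469 − 0.680 ≈ -0.211 mcg/mL.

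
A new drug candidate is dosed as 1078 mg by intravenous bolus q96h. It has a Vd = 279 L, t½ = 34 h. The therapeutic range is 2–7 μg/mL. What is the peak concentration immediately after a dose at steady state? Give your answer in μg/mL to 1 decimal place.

Over one 96-h interval, 96/34 ≈ 2.8235 half-lives elapse, leaving f ≈ 0.1413 of each dose.
At steady state, accumulation factor R = 1/(1 − e^(−kτ)) ≈ 1.1646.
Single-dose peak C₀ = D/Vd = 1078/279 ≈ 3.864 μg/mL.
Cmax,ss = C₀/(1 − f) ≈ 3.864/0.8587 ≈ 4.500 μg/mL.
Peak 4.5 μg/mL vs MTC 7 μg/mL: below toxic threshold.

4.5 μg/mL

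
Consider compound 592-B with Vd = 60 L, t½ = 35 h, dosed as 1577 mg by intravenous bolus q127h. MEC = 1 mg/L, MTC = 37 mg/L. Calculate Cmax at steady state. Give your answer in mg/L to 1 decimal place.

28.6 mg/L

Over one 127-h interval, 127/35 ≈ 3.6286 half-lives elapse, leaving f ≈ 0.0809 of each dose.
At steady state, accumulation factor R = 1/(1 − e^(−kτ)) ≈ 1.0880.
Single-dose peak C₀ = D/Vd = 1577/60 ≈ 26.283 mg/L.
Cmax,ss = C₀/(1 − f) ≈ 26.283/0.9191 ≈ 28.596 mg/L.
Peak 28.6 mg/L vs MTC 37 mg/L: below toxic threshold.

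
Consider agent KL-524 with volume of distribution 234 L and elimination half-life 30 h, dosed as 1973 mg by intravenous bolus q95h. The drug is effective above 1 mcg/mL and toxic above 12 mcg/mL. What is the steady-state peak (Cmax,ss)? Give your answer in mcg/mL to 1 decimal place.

9.5 mcg/mL

k = ln2/t½ = ln2/30 ≈ 0.023105 h⁻¹; fraction remaining f = e^(−kτ) = e^(−0.023105×95) ≈ 0.1114.
Accumulation ratio R = 1/(1 − f) ≈ 1/0.8886 ≈ 1.1254.
Each bolus raises the concentration by D/Vd = 1973/234 ≈ 8.432 mcg/mL.
Steady-state peak Cmax,ss = C₀·R ≈ 8.432 × 1.1254 ≈ 9.489 mcg/mL.
Peak 9.5 mcg/mL vs MTC 12 mcg/mL: below toxic threshold.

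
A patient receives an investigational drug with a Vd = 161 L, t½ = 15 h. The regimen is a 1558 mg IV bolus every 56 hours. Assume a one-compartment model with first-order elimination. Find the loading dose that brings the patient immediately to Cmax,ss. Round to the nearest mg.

1685 mg

f = (1/2)^(56/15) ≈ 0.075189; accumulation ratio R = 1/(1−f) ≈ 1.08130.
Loading dose to hit Cmax,ss on first dose: D_load = D_maint·R ≈ 1558 × 1.08130 ≈ 1684.67 mg.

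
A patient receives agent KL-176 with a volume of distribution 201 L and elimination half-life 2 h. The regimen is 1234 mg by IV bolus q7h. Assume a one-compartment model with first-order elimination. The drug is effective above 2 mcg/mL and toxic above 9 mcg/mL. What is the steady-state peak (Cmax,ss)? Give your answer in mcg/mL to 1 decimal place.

Over one 7-h interval, 7/2 ≈ 3.5 half-lives elapse, leaving f ≈ 0.0884 of each dose.
At steady state, accumulation factor R = 1/(1 − e^(−kτ)) ≈ 1.0970.
Each bolus raises the concentration by D/Vd = 1234/201 ≈ 6.139 mcg/mL.
Steady-state peak Cmax,ss = C₀·R ≈ 6.139 × 1.0970 ≈ 6.734 mcg/mL.
Peak 6.7 mcg/mL vs MTC 9 mcg/mL: below toxic threshold.

6.7 mcg/mL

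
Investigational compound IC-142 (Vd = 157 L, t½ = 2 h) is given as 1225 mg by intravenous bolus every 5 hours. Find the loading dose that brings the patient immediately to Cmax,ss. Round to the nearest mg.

f = (1/2)^(5/2) ≈ 0.176777; accumulation ratio R = 1/(1−f) ≈ 1.21474.
Loading dose to hit Cmax,ss on first dose: D_load = D_maint·R ≈ 1225 × 1.21474 ≈ 1488.06 mg.

1488 mg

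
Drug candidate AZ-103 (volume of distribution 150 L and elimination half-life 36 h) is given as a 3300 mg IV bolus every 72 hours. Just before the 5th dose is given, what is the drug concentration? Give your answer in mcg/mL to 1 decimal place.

7.3 mcg/mL

f = (1/2)^(τ/t½) = (1/2)^(72/36) ≈ 0.2500.
C₀ = D/Vd = 3300/150 ≈ 22.000 mcg/mL.
Before the 5th dose, 4 doses have been given. Superposition: Cmin = C₀·(f + f² + … + f^4).
≈ 22.000 × (0.2500 + 0.0625 + 0.0156 + 0.0039) ≈ 22.000 × 0.3320 ≈ 7.304 mcg/mL.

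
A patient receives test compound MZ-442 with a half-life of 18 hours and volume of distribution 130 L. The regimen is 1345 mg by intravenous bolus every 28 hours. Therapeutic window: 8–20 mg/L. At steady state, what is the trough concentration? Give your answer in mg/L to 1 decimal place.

k = ln2/t½ = ln2/18 ≈ 0.038508 h⁻¹; fraction remaining f = e^(−kτ) = e^(−0.038508×28) ≈ 0.3402.
At steady state, accumulation factor R = 1/(1 − e^(−kτ)) ≈ 1.5156.
Each bolus raises the concentration by D/Vd = 1345/130 ≈ 10.346 mg/L.
Cmax,ss = C₀/(1 − f) ≈ 10.346/0.6598 ≈ 15.681 mg/L.
One interval later, Cmin,ss = Cmax,ss·e^(−kτ) ≈ 15.681 × 0.3402 ≈ 5.335 mg/L.
Trough 5.3 mg/L vs MEC 8 mg/L: subtherapeutic.

5.3 mg/L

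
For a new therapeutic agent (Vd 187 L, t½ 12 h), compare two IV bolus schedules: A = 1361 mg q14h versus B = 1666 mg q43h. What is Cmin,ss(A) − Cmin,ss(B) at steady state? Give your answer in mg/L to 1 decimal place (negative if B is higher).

5.0 mg/L

Regimen A: f = (1/2)^(14/12) ≈ 0.4454; Cmin,ss = (1361/187)·f/(1−f) ≈ 5.845 mg/L.
Regimen B: f = (1/2)^(43/12) ≈ 0.0834; Cmin,ss = (1666/187)·f/(1−f) ≈ 0.811 mg/L.
Difference ≈ 5.845 − 0.811 ≈ 5.034 mg/L.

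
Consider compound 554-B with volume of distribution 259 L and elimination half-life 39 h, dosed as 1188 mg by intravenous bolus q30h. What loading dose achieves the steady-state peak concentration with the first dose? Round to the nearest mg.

2875 mg

f = (1/2)^(30/39) ≈ 0.586730; accumulation ratio R = 1/(1−f) ≈ 2.41973.
Loading dose to hit Cmax,ss on first dose: D_load = D_maint·R ≈ 1188 × 2.41973 ≈ 2874.64 mg.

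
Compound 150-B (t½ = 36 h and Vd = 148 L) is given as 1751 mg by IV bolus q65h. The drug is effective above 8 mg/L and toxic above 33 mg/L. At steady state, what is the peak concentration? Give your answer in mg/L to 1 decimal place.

τ/t½ = 65/36 ≈ 1.8056, so fraction remaining f = (1/2)^(65/36) ≈ 0.2861.
At steady state, accumulation factor R = 1/(1 − e^(−kτ)) ≈ 1.4008.
Single-dose peak C₀ = D/Vd = 1751/148 ≈ 11.831 mg/L.
Steady-state peak Cmax,ss = C₀·R ≈ 11.831 × 1.4008 ≈ 16.573 mg/L.
Peak 16.6 mg/L vs MTC 33 mg/L: below toxic threshold.

16.6 mg/L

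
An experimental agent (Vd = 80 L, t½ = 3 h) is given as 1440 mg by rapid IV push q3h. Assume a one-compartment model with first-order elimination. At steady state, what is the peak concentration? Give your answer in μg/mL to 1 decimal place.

36.0 μg/mL

τ = 3 h = 1 half-life, so f = (1/2)^1 = 0.5.
Accumulation ratio R = 1/(1 − f) = 1/0.5 = 2/1.
Single-dose peak C₀ = D/Vd = 1440/80 = 18 μg/mL.
Steady-state peak Cmax,ss = C₀·R = 18 × 2/1 ≈ 36.000 μg/mL.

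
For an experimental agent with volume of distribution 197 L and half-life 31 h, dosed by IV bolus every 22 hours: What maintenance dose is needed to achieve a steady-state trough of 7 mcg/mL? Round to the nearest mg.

τ/t½ = 22/31 ≈ 0.70968, so f = (1/2)^(22/31) ≈ 0.611457.
Cmin,ss = (D/Vd)·f/(1−f), so D = Cmin,ss·Vd·(1−f)/f.
D = 7 × 197 × (1−f)/f ≈ 7 × 197 × 0.63544 ≈ 876.27 mg.

876 mg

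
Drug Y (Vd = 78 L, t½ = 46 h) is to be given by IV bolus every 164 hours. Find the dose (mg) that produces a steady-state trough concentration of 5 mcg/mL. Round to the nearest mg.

τ/t½ = 164/46 ≈ 3.5652, so f = (1/2)^(164/46) ≈ 0.084482.
Cmin,ss = (D/Vd)·f/(1−f), so D = Cmin,ss·Vd·(1−f)/f.
D = 5 × 78 × (1−f)/f ≈ 5 × 78 × 10.83684 ≈ 4226.37 mg.

4226 mg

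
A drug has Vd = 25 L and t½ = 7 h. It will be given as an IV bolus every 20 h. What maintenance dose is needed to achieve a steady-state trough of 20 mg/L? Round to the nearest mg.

τ/t½ = 20/7 ≈ 2.8571, so f = (1/2)^(20/7) ≈ 0.138011.
Cmin,ss = (D/Vd)·f/(1−f), so D = Cmin,ss·Vd·(1−f)/f.
D = 20 × 25 × (1−f)/f ≈ 20 × 25 × 6.24580 ≈ 3122.90 mg.

3123 mg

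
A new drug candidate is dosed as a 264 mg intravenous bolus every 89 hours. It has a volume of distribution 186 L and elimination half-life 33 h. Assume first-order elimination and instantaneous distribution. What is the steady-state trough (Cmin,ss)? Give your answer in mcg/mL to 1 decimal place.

k = ln2/t½ = ln2/33 ≈ 0.021004 h⁻¹; fraction remaining f = e^(−kτ) = e^(−0.021004×89) ≈ 0.1542.
At steady state, accumulation factor R = 1/(1 − e^(−kτ)) ≈ 1.1823.
Each bolus raises the concentration by D/Vd = 264/186 ≈ 1.419 mcg/mL.
Cmax,ss = C₀/(1 − f) ≈ 1.419/0.8458 ≈ 1.678 mcg/mL.
One interval later, Cmin,ss = Cmax,ss·e^(−kτ) ≈ 1.678 × 0.1542 ≈ 0.259 mcg/mL.

0.3 mcg/mL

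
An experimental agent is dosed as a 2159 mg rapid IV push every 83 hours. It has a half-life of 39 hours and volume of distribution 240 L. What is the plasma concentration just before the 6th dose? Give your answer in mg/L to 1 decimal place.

2.7 mg/L

f = (1/2)^(τ/t½) = (1/2)^(83/39) ≈ 0.2287.
C₀ = D/Vd = 2159/240 ≈ 8.996 mg/L.
Before the 6th dose, 5 doses have been given. Superposition: Cmin = C₀·(f + f² + … + f^5).
≈ 8.996 × (0.2287 + 0.0523 + 0.0120 + 0.0027 + 0.0006) ≈ 8.996 × 0.2963 ≈ 2.666 mg/L.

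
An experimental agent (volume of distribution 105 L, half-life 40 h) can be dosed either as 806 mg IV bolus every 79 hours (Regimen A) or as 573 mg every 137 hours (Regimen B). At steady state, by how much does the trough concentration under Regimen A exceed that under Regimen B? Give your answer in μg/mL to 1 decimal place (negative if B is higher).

Regimen A: f = (1/2)^(79/40) ≈ 0.2544; Cmin,ss = (806/105)·f/(1−f) ≈ 2.619 μg/mL.
Regimen B: f = (1/2)^(137/40) ≈ 0.0931; Cmin,ss = (573/105)·f/(1−f) ≈ 0.560 μg/mL.
Difference ≈ 2.619 − 0.560 ≈ 2.059 μg/mL.

2.1 μg/mL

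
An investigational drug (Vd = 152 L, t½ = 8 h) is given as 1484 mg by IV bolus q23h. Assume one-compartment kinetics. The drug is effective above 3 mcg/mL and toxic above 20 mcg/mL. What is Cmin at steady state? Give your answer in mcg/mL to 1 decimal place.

k = ln2/t½ = ln2/8 ≈ 0.086643 h⁻¹; fraction remaining f = e^(−kτ) = e^(−0.086643×23) ≈ 0.1363.
Single-dose peak C₀ = D/Vd = 1484/152 ≈ 9.763 mcg/mL.
Steady-state trough Cmin,ss = C₀·f/(1−f) ≈ 9.763 × 0.1363/0.8637 ≈ 1.541 mcg/mL.
Trough 1.5 mcg/mL vs MEC 3 mcg/mL: subtherapeutic.

1.5 mcg/mL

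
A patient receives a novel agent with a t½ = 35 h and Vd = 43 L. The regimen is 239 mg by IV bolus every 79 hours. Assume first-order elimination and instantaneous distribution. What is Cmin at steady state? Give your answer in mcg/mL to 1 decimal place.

Over one 79-h interval, 79/35 ≈ 2.2571 half-lives elapse, leaving f ≈ 0.2092 of each dose.
Single-dose peak C₀ = D/Vd = 239/43 ≈ 5.558 mcg/mL.
Steady-state trough Cmin,ss = C₀·f/(1−f) ≈ 5.558 × 0.2092/0.7908 ≈ 1.470 mcg/mL.

1.5 mcg/mL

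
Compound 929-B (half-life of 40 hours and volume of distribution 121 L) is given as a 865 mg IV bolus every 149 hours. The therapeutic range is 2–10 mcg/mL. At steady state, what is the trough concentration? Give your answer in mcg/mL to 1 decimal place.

Over one 149-h interval, 149/40 ≈ 3.725 half-lives elapse, leaving f ≈ 0.0756 of each dose.
Accumulation ratio R = 1/(1 − f) ≈ 1/0.9244 ≈ 1.0818.
Each bolus raises the concentration by D/Vd = 865/121 ≈ 7.149 mcg/mL.
Cmax,ss = C₀/(1 − f) ≈ 7.149/0.9244 ≈ 7.734 mcg/mL.
Steady-state trough Cmin,ss = Cmax,ss·f ≈ 7.734 × 0.0756 ≈ 0.585 mcg/mL.
Trough 0.6 mcg/mL vs MEC 2 mcg/mL: subtherapeutic.

0.6 mcg/mL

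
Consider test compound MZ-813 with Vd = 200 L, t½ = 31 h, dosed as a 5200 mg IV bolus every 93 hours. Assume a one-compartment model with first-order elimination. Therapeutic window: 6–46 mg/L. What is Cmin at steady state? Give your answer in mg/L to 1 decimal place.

3.7 mg/L

τ = 93 h = 3 half-lives, so f = (1/2)^3 = 0.125.
Accumulation ratio R = 1/(1 − f) = 1/0.875 = 8/7.
Single-dose peak C₀ = D/Vd = 5200/200 = 26 mg/L.
Steady-state peak Cmax,ss = C₀·R = 26 × 8/7 ≈ 29.714 mg/L.
Steady-state trough Cmin,ss = Cmax,ss·f ≈ 29.714 × 0.125 ≈ 3.714 mg/L.
Trough 3.7 mg/L vs MEC 6 mg/L: subtherapeutic.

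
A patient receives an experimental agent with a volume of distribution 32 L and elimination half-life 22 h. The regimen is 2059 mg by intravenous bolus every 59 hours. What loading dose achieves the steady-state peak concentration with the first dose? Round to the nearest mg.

2439 mg

f = (1/2)^(59/22) ≈ 0.155845; accumulation ratio R = 1/(1−f) ≈ 1.18462.
Loading dose to hit Cmax,ss on first dose: D_load = D_maint·R ≈ 2059 × 1.18462 ≈ 2439.13 mg.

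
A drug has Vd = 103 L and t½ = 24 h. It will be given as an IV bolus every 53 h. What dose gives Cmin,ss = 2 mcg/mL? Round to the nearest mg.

746 mg

τ/t½ = 53/24 ≈ 2.2083, so f = (1/2)^(53/24) ≈ 0.216384.
Cmin,ss = (D/Vd)·f/(1−f), so D = Cmin,ss·Vd·(1−f)/f.
D = 2 × 103 × (1−f)/f ≈ 2 × 103 × 3.62141 ≈ 746.01 mg.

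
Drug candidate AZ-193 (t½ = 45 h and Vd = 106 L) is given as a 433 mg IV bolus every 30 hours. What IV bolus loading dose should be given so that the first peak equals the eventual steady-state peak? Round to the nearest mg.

f = (1/2)^(30/45) ≈ 0.629961; accumulation ratio R = 1/(1−f) ≈ 2.70242.
Loading dose to hit Cmax,ss on first dose: D_load = D_maint·R ≈ 433 × 2.70242 ≈ 1170.15 mg.

1170 mg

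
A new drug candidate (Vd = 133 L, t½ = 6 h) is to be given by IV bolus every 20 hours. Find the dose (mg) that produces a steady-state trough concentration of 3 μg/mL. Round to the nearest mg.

3623 mg

τ/t½ = 20/6 ≈ 3.3333, so f = (1/2)^(20/6) ≈ 0.099213.
Cmin,ss = (D/Vd)·f/(1−f), so D = Cmin,ss·Vd·(1−f)/f.
D = 3 × 133 × (1−f)/f ≈ 3 × 133 × 9.07932 ≈ 3622.65 mg.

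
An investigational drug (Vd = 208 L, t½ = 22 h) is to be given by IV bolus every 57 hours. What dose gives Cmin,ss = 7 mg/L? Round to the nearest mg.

τ/t½ = 57/22 ≈ 2.5909, so f = (1/2)^(57/22) ≈ 0.165981.
Cmin,ss = (D/Vd)·f/(1−f), so D = Cmin,ss·Vd·(1−f)/f.
D = 7 × 208 × (1−f)/f ≈ 7 × 208 × 5.02479 ≈ 7316.09 mg.

7316 mg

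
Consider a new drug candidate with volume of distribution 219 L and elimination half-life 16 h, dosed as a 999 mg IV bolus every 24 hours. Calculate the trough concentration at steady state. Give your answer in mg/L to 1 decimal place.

2.5 mg/L

τ/t½ = 24/16 ≈ 1.5, so fraction remaining f = (1/2)^(24/16) ≈ 0.3536.
Single-dose peak C₀ = D/Vd = 999/219 ≈ 4.562 mg/L.
Steady-state trough Cmin,ss = C₀·f/(1−f) ≈ 4.562 × 0.3536/0.6464 ≈ 2.496 mg/L.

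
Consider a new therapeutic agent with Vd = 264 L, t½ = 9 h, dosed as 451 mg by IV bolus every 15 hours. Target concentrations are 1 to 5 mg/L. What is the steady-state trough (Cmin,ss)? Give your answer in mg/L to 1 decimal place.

τ/t½ = 15/9 ≈ 1.6667, so fraction remaining f = (1/2)^(15/9) ≈ 0.3150.
Single-dose peak C₀ = D/Vd = 451/264 ≈ 1.708 mg/L.
Steady-state trough Cmin,ss = C₀·f/(1−f) ≈ 1.708 × 0.3150/0.6850 ≈ 0.785 mg/L.
Trough 0.8 mg/L vs MEC 1 mg/L: subtherapeutic.

0.8 mg/L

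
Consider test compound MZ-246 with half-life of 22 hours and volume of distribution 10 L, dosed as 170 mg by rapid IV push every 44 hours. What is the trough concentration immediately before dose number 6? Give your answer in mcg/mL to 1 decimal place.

5.7 mcg/mL

f = (1/2)^(τ/t½) = (1/2)^(44/22) ≈ 0.2500.
C₀ = D/Vd = 170/10 ≈ 17.000 mcg/mL.
Before the 6th dose, 5 doses have been given. Superposition: Cmin = C₀·(f + f² + … + f^5).
≈ 17.000 × (0.2500 + 0.0625 + 0.0156 + 0.0039 + 0.0010) ≈ 17.000 × 0.3330 ≈ 5.661 mcg/mL.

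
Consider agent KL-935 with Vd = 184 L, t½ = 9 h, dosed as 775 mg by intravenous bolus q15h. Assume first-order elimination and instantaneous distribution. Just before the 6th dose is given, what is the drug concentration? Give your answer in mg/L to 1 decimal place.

1.9 mg/L

f = (1/2)^(τ/t½) = (1/2)^(15/9) ≈ 0.3150.
C₀ = D/Vd = 775/184 ≈ 4.212 mg/L.
Before the 6th dose, 5 doses have been given. Superposition: Cmin = C₀·(f + f² + … + f^5).
≈ 4.212 × (0.3150 + 0.0992 + 0.0313 + 0.0098 + 0.0031) ≈ 4.212 × 0.4584 ≈ 1.931 mg/L.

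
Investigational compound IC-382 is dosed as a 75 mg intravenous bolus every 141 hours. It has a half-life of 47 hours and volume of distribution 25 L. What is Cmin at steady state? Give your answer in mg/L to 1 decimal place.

0.4 mg/L

τ = 141 h = 3 half-lives, so f = (1/2)^3 = 0.125.
Accumulation ratio R = 1/(1 − f) = 1/0.875 = 8/7.
Single-dose peak C₀ = D/Vd = 75/25 = 3 mg/L.
Steady-state peak Cmax,ss = C₀·R = 3 × 8/7 ≈ 3.429 mg/L.
Steady-state trough Cmin,ss = Cmax,ss·f ≈ 3.429 × 0.125 ≈ 0.429 mg/L.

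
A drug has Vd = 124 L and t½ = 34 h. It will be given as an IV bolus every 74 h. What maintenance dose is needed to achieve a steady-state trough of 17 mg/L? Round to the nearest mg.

τ/t½ = 74/34 ≈ 2.1765, so f = (1/2)^(74/34) ≈ 0.221216.
Cmin,ss = (D/Vd)·f/(1−f), so D = Cmin,ss·Vd·(1−f)/f.
D = 17 × 124 × (1−f)/f ≈ 17 × 124 × 3.52047 ≈ 7421.15 mg.

7421 mg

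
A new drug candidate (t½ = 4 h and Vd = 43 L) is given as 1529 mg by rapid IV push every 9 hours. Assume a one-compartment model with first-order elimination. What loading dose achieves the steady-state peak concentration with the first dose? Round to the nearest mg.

1936 mg

f = (1/2)^(9/4) ≈ 0.210224; accumulation ratio R = 1/(1−f) ≈ 1.26618.
Loading dose to hit Cmax,ss on first dose: D_load = D_maint·R ≈ 1529 × 1.26618 ≈ 1935.99 mg.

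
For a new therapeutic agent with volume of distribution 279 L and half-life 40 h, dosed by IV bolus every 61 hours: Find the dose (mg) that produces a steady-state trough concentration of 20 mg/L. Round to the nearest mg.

10478 mg

τ/t½ = 61/40 ≈ 1.525, so f = (1/2)^(61/40) ≈ 0.347480.
Cmin,ss = (D/Vd)·f/(1−f), so D = Cmin,ss·Vd·(1−f)/f.
D = 20 × 279 × (1−f)/f ≈ 20 × 279 × 1.87786 ≈ 10478.46 mg.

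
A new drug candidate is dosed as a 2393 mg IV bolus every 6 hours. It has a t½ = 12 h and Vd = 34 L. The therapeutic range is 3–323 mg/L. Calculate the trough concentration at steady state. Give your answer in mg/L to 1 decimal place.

169.9 mg/L

τ/t½ = 6/12 ≈ 0.5, so fraction remaining f = (1/2)^(6/12) ≈ 0.7071.
At steady state, accumulation factor R = 1/(1 − e^(−kτ)) ≈ 3.4141.
Single-dose peak C₀ = D/Vd = 2393/34 ≈ 70.382 mg/L.
Cmax,ss = C₀/(1 − f) ≈ 70.382/0.2929 ≈ 240.294 mg/L.
One interval later, Cmin,ss = Cmax,ss·e^(−kτ) ≈ 240.294 × 0.7071 ≈ 169.912 mg/L.
Trough 169.9 mg/L vs MEC 3 mg/L: adequate.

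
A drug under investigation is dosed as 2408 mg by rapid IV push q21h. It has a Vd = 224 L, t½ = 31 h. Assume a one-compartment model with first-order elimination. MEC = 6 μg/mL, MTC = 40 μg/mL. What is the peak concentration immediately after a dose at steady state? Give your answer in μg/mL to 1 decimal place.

k = ln2/t½ = ln2/31 ≈ 0.022360 h⁻¹; fraction remaining f = e^(−kτ) = e^(−0.022360×21) ≈ 0.6253.
At steady state, accumulation factor R = 1/(1 − e^(−kτ)) ≈ 2.6688.
Single-dose peak C₀ = D/Vd = 2408/224 ≈ 10.750 μg/mL.
Steady-state peak Cmax,ss = C₀·R ≈ 10.750 × 2.6688 ≈ 28.690 μg/mL.
Peak 28.7 μg/mL vs MTC 40 μg/mL: below toxic threshold.

28.7 μg/mL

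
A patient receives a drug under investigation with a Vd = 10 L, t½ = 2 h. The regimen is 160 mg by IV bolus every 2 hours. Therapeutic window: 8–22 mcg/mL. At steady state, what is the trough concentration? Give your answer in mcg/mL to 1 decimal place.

The dosing interval is 1 half-life, so f = 2^(−1) = 0.5.
At steady state, R = 1/(1 − 0.5) = 2/1.
Single-dose peak C₀ = D/Vd = 160/10 = 16 mcg/mL.
Steady-state peak Cmax,ss = C₀·R = 16 × 2/1 ≈ 32.000 mcg/mL.
Steady-state trough Cmin,ss = Cmax,ss·f ≈ 32.000 × 0.5 ≈ 16.000 mcg/mL.
Trough 16.0 mcg/mL vs MEC 8 mcg/mL: adequate.

16.0 mcg/mL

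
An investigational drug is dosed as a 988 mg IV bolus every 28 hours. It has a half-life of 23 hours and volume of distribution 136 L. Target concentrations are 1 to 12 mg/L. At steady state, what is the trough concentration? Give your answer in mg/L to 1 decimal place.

τ/t½ = 28/23 ≈ 1.2174, so fraction remaining f = (1/2)^(28/23) ≈ 0.4301.
Single-dose peak C₀ = D/Vd = 988/136 ≈ 7.265 mg/L.
Steady-state trough Cmin,ss = C₀·f/(1−f) ≈ 7.265 × 0.4301/0.5699 ≈ 5.483 mg/L.
Trough 5.5 mg/L vs MEC 1 mg/L: adequate.

5.5 mg/L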